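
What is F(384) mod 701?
449

Matrix identity: Q^n = [[F_(n+1), F_n], [F_n, F_(n-1)]] with Q = [[1,1],[1,0]].
n = 384 = 110000000₂. Square-and-multiply, entries mod 701:
Q^1 = [[1,1],[1,0]]
Q^3 = (Q^1)²·Q = [[3,2],[2,1]]
Q^6 = (Q^3)² = [[13,8],[8,5]]
Q^12 = (Q^6)² = [[233,144],[144,89]]
Q^24 = (Q^12)² = [[18,102],[102,617]]
Q^48 = (Q^24)² = [[213,278],[278,636]]
Q^96 = (Q^48)² = [[679,486],[486,193]]
Q^192 = (Q^96)² = [[443,388],[388,55]]
Q^384 = (Q^192)² = [[499,449],[449,50]]
F_384 mod 701 = Q^384[0][1] = 449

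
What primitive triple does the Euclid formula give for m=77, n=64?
(1833, 9856, 10025)

Euclid's formula: a = m² - n², b = 2mn, c = m² + n²
m = 77, n = 64
a = 77² - 64² = 5929 - 4096 = 1833
b = 2 × 77 × 64 = 9856
c = 77² + 64² = 5929 + 4096 = 10025
Verification: 1833² + 9856² = 3359889 + 97140736 = 100500625 = 10025² ✓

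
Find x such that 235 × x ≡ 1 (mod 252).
163

gcd(235, 252) = 1, so the inverse exists.
Extended Euclidean algorithm on (252, 235):
252 = 1 × 235 + 17  ⟹  17 = (1)·252 + (-1)·235
235 = 13 × 17 + 14  ⟹  14 = (-13)·252 + (14)·235
17 = 1 × 14 + 3  ⟹  3 = (14)·252 + (-15)·235
14 = 4 × 3 + 2  ⟹  2 = (-69)·252 + (74)·235
3 = 1 × 2 + 1  ⟹  1 = (83)·252 + (-89)·235
So (-89)·235 ≡ 1 (mod 252), i.e. 235^(-1) ≡ -89 ≡ 163 (mod 252).
Check: 235 × 163 = 38305 ≡ 1 (mod 252)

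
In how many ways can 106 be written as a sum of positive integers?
384276336

p(n) counts ways to write n as a sum of positive integers (order ignored).
Euler's pentagonal recurrence: p(k) = p(k-1) + p(k-2) - p(k-5) - p(k-7) + p(k-12) + p(k-15) - ... (offsets j(3j∓1)/2, signs ++--, p(0)=1, p(<0)=0).
DP table for k = 0..105: p(0)=1, p(1)=1, p(2)=2, p(3)=3, p(4)=5, p(5)=7, p(6)=11, p(7)=15, p(8)=22, p(9)=30, p(10)=42, p(11)=56, p(12)=77, p(13)=101, p(14)=135, p(15)=176, p(16)=231, p(17)=297, p(18)=385, p(19)=490, p(20)=627, p(21)=792, p(22)=1002, p(23)=1255, p(24)=1575, p(25)=1958, p(26)=2436, p(27)=3010, p(28)=3718, p(29)=4565, p(30)=5604, p(31)=6842, p(32)=8349, p(33)=10143, p(34)=12310, p(35)=14883, p(36)=17977, p(37)=21637, p(38)=26015, p(39)=31185, p(40)=37338, p(41)=44583, p(42)=53174, p(43)=63261, p(44)=75175, p(45)=89134, p(46)=105558, p(47)=124754, p(48)=147273, p(49)=173525, p(50)=204226, p(51)=239943, p(52)=281589, p(53)=329931, p(54)=386155, p(55)=451276, p(56)=526823, p(57)=614154, p(58)=715220, p(59)=831820, p(60)=966467, p(61)=1121505, p(62)=1300156, p(63)=1505499, p(64)=1741630, p(65)=2012558, p(66)=2323520, p(67)=2679689, p(68)=3087735, p(69)=3554345, p(70)=4087968, p(71)=4697205, p(72)=5392783, p(73)=6185689, p(74)=7089500, p(75)=8118264, p(76)=9289091, p(77)=10619863, p(78)=12132164, p(79)=13848650, p(80)=15796476, p(81)=18004327, p(82)=20506255, p(83)=23338469, p(84)=26543660, p(85)=30167357, p(86)=34262962, p(87)=38887673, p(88)=44108109, p(89)=49995925, p(90)=56634173, p(91)=64112359, p(92)=72533807, p(93)=82010177, p(94)=92669720, p(95)=104651419, p(96)=118114304, p(97)=133230930, p(98)=150198136, p(99)=169229875, p(100)=190569292, p(101)=214481126, p(102)=241265379, p(103)=271248950, p(104)=304801365, p(105)=342325709.
Final step: p(106) = p(105) + p(104) - p(101) - p(99) + p(94) + p(91) - p(84) - p(80) + p(71) + p(66) - p(55) - p(49) + p(36) + p(29) - p(14) - p(6)
= 342325709 + 304801365 - 214481126 - 169229875 + 92669720 + 64112359 - 26543660 - 15796476 + 4697205 + 2323520 - 451276 - 173525 + 17977 + 4565 - 135 - 11
= 384276336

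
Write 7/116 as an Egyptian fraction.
1/17 + 1/658 + 1/648788

Greedy algorithm:
7/116: ceiling(116/7) = 17, use 1/17
3/1972: ceiling(1972/3) = 658, use 1/658
1/648788: ceiling(648788/1) = 648788, use 1/648788
Result: 7/116 = 1/17 + 1/658 + 1/648788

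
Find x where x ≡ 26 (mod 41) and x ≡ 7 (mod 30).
67

Using Chinese Remainder Theorem:
M = 41 × 30 = 1230
M1 = 30, M2 = 41
y1 = 30^(-1) mod 41 = 26
y2 = 41^(-1) mod 30 = 11
x = (26×30×26 + 7×41×11) mod 1230 = 67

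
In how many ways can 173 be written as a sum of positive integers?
362326859895

p(n) counts ways to write n as a sum of positive integers (order ignored).
Euler's pentagonal recurrence: p(k) = p(k-1) + p(k-2) - p(k-5) - p(k-7) + p(k-12) + p(k-15) - ... (offsets j(3j∓1)/2, signs ++--, p(0)=1, p(<0)=0).
DP table for k = 0..172: p(0)=1, p(1)=1, p(2)=2, p(3)=3, p(4)=5, p(5)=7, p(6)=11, p(7)=15, p(8)=22, p(9)=30, p(10)=42, p(11)=56, p(12)=77, p(13)=101, p(14)=135, p(15)=176, p(16)=231, p(17)=297, p(18)=385, p(19)=490, p(20)=627, p(21)=792, p(22)=1002, p(23)=1255, p(24)=1575, p(25)=1958, p(26)=2436, p(27)=3010, p(28)=3718, p(29)=4565, p(30)=5604, p(31)=6842, p(32)=8349, p(33)=10143, p(34)=12310, p(35)=14883, p(36)=17977, p(37)=21637, p(38)=26015, p(39)=31185, p(40)=37338, p(41)=44583, p(42)=53174, p(43)=63261, p(44)=75175, p(45)=89134, p(46)=105558, p(47)=124754, p(48)=147273, p(49)=173525, p(50)=204226, p(51)=239943, p(52)=281589, p(53)=329931, p(54)=386155, p(55)=451276, p(56)=526823, p(57)=614154, p(58)=715220, p(59)=831820, p(60)=966467, p(61)=1121505, p(62)=1300156, p(63)=1505499, p(64)=1741630, p(65)=2012558, p(66)=2323520, p(67)=2679689, p(68)=3087735, p(69)=3554345, p(70)=4087968, p(71)=4697205, p(72)=5392783, p(73)=6185689, p(74)=7089500, p(75)=8118264, p(76)=9289091, p(77)=10619863, p(78)=12132164, p(79)=13848650, p(80)=15796476, p(81)=18004327, p(82)=20506255, p(83)=23338469, p(84)=26543660, p(85)=30167357, p(86)=34262962, p(87)=38887673, p(88)=44108109, p(89)=49995925, p(90)=56634173, p(91)=64112359, p(92)=72533807, p(93)=82010177, p(94)=92669720, p(95)=104651419, p(96)=118114304, p(97)=133230930, p(98)=150198136, p(99)=169229875, p(100)=190569292, p(101)=214481126, p(102)=241265379, p(103)=271248950, p(104)=304801365, p(105)=342325709, p(106)=384276336, p(107)=431149389, p(108)=483502844, p(109)=541946240, p(110)=607163746, p(111)=679903203, p(112)=761002156, p(113)=851376628, p(114)=952050665, p(115)=1064144451, p(116)=1188908248, p(117)=1327710076, p(118)=1482074143, p(119)=1653668665, p(120)=1844349560, p(121)=2056148051, p(122)=2291320912, p(123)=2552338241, p(124)=2841940500, p(125)=3163127352, p(126)=3519222692, p(127)=3913864295, p(128)=4351078600, p(129)=4835271870, p(130)=5371315400, p(131)=5964539504, p(132)=6620830889, p(133)=7346629512, p(134)=8149040695, p(135)=9035836076, p(136)=10015581680, p(137)=11097645016, p(138)=12292341831, p(139)=13610949895, p(140)=15065878135, p(141)=16670689208, p(142)=18440293320, p(143)=20390982757, p(144)=22540654445, p(145)=24908858009, p(146)=27517052599, p(147)=30388671978, p(148)=33549419497, p(149)=37027355200, p(150)=40853235313, p(151)=45060624582, p(152)=49686288421, p(153)=54770336324, p(154)=60356673280, p(155)=66493182097, p(156)=73232243759, p(157)=80630964769, p(158)=88751778802, p(159)=97662728555, p(160)=107438159466, p(161)=118159068427, p(162)=129913904637, p(163)=142798995930, p(164)=156919475295, p(165)=172389800255, p(166)=189334822579, p(167)=207890420102, p(168)=228204732751, p(169)=250438925115, p(170)=274768617130, p(171)=301384802048, p(172)=330495499613.
Final step: p(173) = p(172) + p(171) - p(168) - p(166) + p(161) + p(158) - p(151) - p(147) + p(138) + p(133) - p(122) - p(116) + p(103) + p(96) - p(81) - p(73) + p(56) + p(47) - p(28) - p(18)
= 330495499613 + 301384802048 - 228204732751 - 189334822579 + 118159068427 + 88751778802 - 45060624582 - 30388671978 + 12292341831 + 7346629512 - 2291320912 - 1188908248 + 271248950 + 118114304 - 18004327 - 6185689 + 526823 + 124754 - 3718 - 385
= 362326859895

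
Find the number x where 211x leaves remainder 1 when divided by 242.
39

gcd(211, 242) = 1, so the inverse exists.
Extended Euclidean algorithm on (242, 211):
242 = 1 × 211 + 31  ⟹  31 = (1)·242 + (-1)·211
211 = 6 × 31 + 25  ⟹  25 = (-6)·242 + (7)·211
31 = 1 × 25 + 6  ⟹  6 = (7)·242 + (-8)·211
25 = 4 × 6 + 1  ⟹  1 = (-34)·242 + (39)·211
So (39)·211 ≡ 1 (mod 242), i.e. 211^(-1) ≡ 39 (mod 242).
Check: 211 × 39 = 8229 ≡ 1 (mod 242)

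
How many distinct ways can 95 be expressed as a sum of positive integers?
104651419

p(n) counts ways to write n as a sum of positive integers (order ignored).
Euler's pentagonal recurrence: p(k) = p(k-1) + p(k-2) - p(k-5) - p(k-7) + p(k-12) + p(k-15) - ... (offsets j(3j∓1)/2, signs ++--, p(0)=1, p(<0)=0).
DP table for k = 0..94: p(0)=1, p(1)=1, p(2)=2, p(3)=3, p(4)=5, p(5)=7, p(6)=11, p(7)=15, p(8)=22, p(9)=30, p(10)=42, p(11)=56, p(12)=77, p(13)=101, p(14)=135, p(15)=176, p(16)=231, p(17)=297, p(18)=385, p(19)=490, p(20)=627, p(21)=792, p(22)=1002, p(23)=1255, p(24)=1575, p(25)=1958, p(26)=2436, p(27)=3010, p(28)=3718, p(29)=4565, p(30)=5604, p(31)=6842, p(32)=8349, p(33)=10143, p(34)=12310, p(35)=14883, p(36)=17977, p(37)=21637, p(38)=26015, p(39)=31185, p(40)=37338, p(41)=44583, p(42)=53174, p(43)=63261, p(44)=75175, p(45)=89134, p(46)=105558, p(47)=124754, p(48)=147273, p(49)=173525, p(50)=204226, p(51)=239943, p(52)=281589, p(53)=329931, p(54)=386155, p(55)=451276, p(56)=526823, p(57)=614154, p(58)=715220, p(59)=831820, p(60)=966467, p(61)=1121505, p(62)=1300156, p(63)=1505499, p(64)=1741630, p(65)=2012558, p(66)=2323520, p(67)=2679689, p(68)=3087735, p(69)=3554345, p(70)=4087968, p(71)=4697205, p(72)=5392783, p(73)=6185689, p(74)=7089500, p(75)=8118264, p(76)=9289091, p(77)=10619863, p(78)=12132164, p(79)=13848650, p(80)=15796476, p(81)=18004327, p(82)=20506255, p(83)=23338469, p(84)=26543660, p(85)=30167357, p(86)=34262962, p(87)=38887673, p(88)=44108109, p(89)=49995925, p(90)=56634173, p(91)=64112359, p(92)=72533807, p(93)=82010177, p(94)=92669720.
Final step: p(95) = p(94) + p(93) - p(90) - p(88) + p(83) + p(80) - p(73) - p(69) + p(60) + p(55) - p(44) - p(38) + p(25) + p(18) - p(3)
= 92669720 + 82010177 - 56634173 - 44108109 + 23338469 + 15796476 - 6185689 - 3554345 + 966467 + 451276 - 75175 - 26015 + 1958 + 385 - 3
= 104651419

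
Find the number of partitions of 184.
980462880430

p(n) counts ways to write n as a sum of positive integers (order ignored).
Euler's pentagonal recurrence: p(k) = p(k-1) + p(k-2) - p(k-5) - p(k-7) + p(k-12) + p(k-15) - ... (offsets j(3j∓1)/2, signs ++--, p(0)=1, p(<0)=0).
DP table for k = 0..183: p(0)=1, p(1)=1, p(2)=2, p(3)=3, p(4)=5, p(5)=7, p(6)=11, p(7)=15, p(8)=22, p(9)=30, p(10)=42, p(11)=56, p(12)=77, p(13)=101, p(14)=135, p(15)=176, p(16)=231, p(17)=297, p(18)=385, p(19)=490, p(20)=627, p(21)=792, p(22)=1002, p(23)=1255, p(24)=1575, p(25)=1958, p(26)=2436, p(27)=3010, p(28)=3718, p(29)=4565, p(30)=5604, p(31)=6842, p(32)=8349, p(33)=10143, p(34)=12310, p(35)=14883, p(36)=17977, p(37)=21637, p(38)=26015, p(39)=31185, p(40)=37338, p(41)=44583, p(42)=53174, p(43)=63261, p(44)=75175, p(45)=89134, p(46)=105558, p(47)=124754, p(48)=147273, p(49)=173525, p(50)=204226, p(51)=239943, p(52)=281589, p(53)=329931, p(54)=386155, p(55)=451276, p(56)=526823, p(57)=614154, p(58)=715220, p(59)=831820, p(60)=966467, p(61)=1121505, p(62)=1300156, p(63)=1505499, p(64)=1741630, p(65)=2012558, p(66)=2323520, p(67)=2679689, p(68)=3087735, p(69)=3554345, p(70)=4087968, p(71)=4697205, p(72)=5392783, p(73)=6185689, p(74)=7089500, p(75)=8118264, p(76)=9289091, p(77)=10619863, p(78)=12132164, p(79)=13848650, p(80)=15796476, p(81)=18004327, p(82)=20506255, p(83)=23338469, p(84)=26543660, p(85)=30167357, p(86)=34262962, p(87)=38887673, p(88)=44108109, p(89)=49995925, p(90)=56634173, p(91)=64112359, p(92)=72533807, p(93)=82010177, p(94)=92669720, p(95)=104651419, p(96)=118114304, p(97)=133230930, p(98)=150198136, p(99)=169229875, p(100)=190569292, p(101)=214481126, p(102)=241265379, p(103)=271248950, p(104)=304801365, p(105)=342325709, p(106)=384276336, p(107)=431149389, p(108)=483502844, p(109)=541946240, p(110)=607163746, p(111)=679903203, p(112)=761002156, p(113)=851376628, p(114)=952050665, p(115)=1064144451, p(116)=1188908248, p(117)=1327710076, p(118)=1482074143, p(119)=1653668665, p(120)=1844349560, p(121)=2056148051, p(122)=2291320912, p(123)=2552338241, p(124)=2841940500, p(125)=3163127352, p(126)=3519222692, p(127)=3913864295, p(128)=4351078600, p(129)=4835271870, p(130)=5371315400, p(131)=5964539504, p(132)=6620830889, p(133)=7346629512, p(134)=8149040695, p(135)=9035836076, p(136)=10015581680, p(137)=11097645016, p(138)=12292341831, p(139)=13610949895, p(140)=15065878135, p(141)=16670689208, p(142)=18440293320, p(143)=20390982757, p(144)=22540654445, p(145)=24908858009, p(146)=27517052599, p(147)=30388671978, p(148)=33549419497, p(149)=37027355200, p(150)=40853235313, p(151)=45060624582, p(152)=49686288421, p(153)=54770336324, p(154)=60356673280, p(155)=66493182097, p(156)=73232243759, p(157)=80630964769, p(158)=88751778802, p(159)=97662728555, p(160)=107438159466, p(161)=118159068427, p(162)=129913904637, p(163)=142798995930, p(164)=156919475295, p(165)=172389800255, p(166)=189334822579, p(167)=207890420102, p(168)=228204732751, p(169)=250438925115, p(170)=274768617130, p(171)=301384802048, p(172)=330495499613, p(173)=362326859895, p(174)=397125074750, p(175)=435157697830, p(176)=476715857290, p(177)=522115831195, p(178)=571701605655, p(179)=625846753120, p(180)=684957390936, p(181)=749474411781, p(182)=819876908323, p(183)=896684817527.
Final step: p(184) = p(183) + p(182) - p(179) - p(177) + p(172) + p(169) - p(162) - p(158) + p(149) + p(144) - p(133) - p(127) + p(114) + p(107) - p(92) - p(84) + p(67) + p(58) - p(39) - p(29) + p(8)
= 896684817527 + 819876908323 - 625846753120 - 522115831195 + 330495499613 + 250438925115 - 129913904637 - 88751778802 + 37027355200 + 22540654445 - 7346629512 - 3913864295 + 952050665 + 431149389 - 72533807 - 26543660 + 2679689 + 715220 - 31185 - 4565 + 22
= 980462880430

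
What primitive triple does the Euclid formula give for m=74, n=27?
(4747, 3996, 6205)

Euclid's formula: a = m² - n², b = 2mn, c = m² + n²
m = 74, n = 27
a = 74² - 27² = 5476 - 729 = 4747
b = 2 × 74 × 27 = 3996
c = 74² + 27² = 5476 + 729 = 6205
Verification: 4747² + 3996² = 22534009 + 15968016 = 38502025 = 6205² ✓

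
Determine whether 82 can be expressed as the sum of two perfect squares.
1² + 9² (a=1, b=9)

Factorization: 82 = 2 × 41
By Fermat: n is sum of two squares iff every prime p ≡ 3 (mod 4) appears to even power.
All primes ≡ 3 (mod 4) appear to even power.
Search a = 0, 1, 2, … for 82 - a² a perfect square: first hit at a = 1: 82 - 1 = 81 = 9².
82 = 1² + 9² = 1 + 81 ✓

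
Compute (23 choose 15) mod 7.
6

Using Lucas' theorem:
Write n=23 and k=15 in base 7:
n in base 7: [3, 2]
k in base 7: [2, 1]
C(23,15) mod 7 = ∏ C(n_i, k_i) mod 7
Digit binomials (mod 7): C(3,2) = 3; C(2,1) = 2
Product: 3 × 2 = 6 ≡ 6 (mod 7)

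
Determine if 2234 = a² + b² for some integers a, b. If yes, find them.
5² + 47² (a=5, b=47)

Factorization: 2234 = 2 × 1117
By Fermat: n is sum of two squares iff every prime p ≡ 3 (mod 4) appears to even power.
All primes ≡ 3 (mod 4) appear to even power.
Search a = 0, 1, 2, … for 2234 - a² a perfect square: first hit at a = 5: 2234 - 25 = 2209 = 47².
2234 = 5² + 47² = 25 + 2209 ✓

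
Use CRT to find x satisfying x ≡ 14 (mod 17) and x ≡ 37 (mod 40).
677

Using Chinese Remainder Theorem:
M = 17 × 40 = 680
M1 = 40, M2 = 17
y1 = 40^(-1) mod 17 = 3
y2 = 17^(-1) mod 40 = 33
x = (14×40×3 + 37×17×33) mod 680 = 677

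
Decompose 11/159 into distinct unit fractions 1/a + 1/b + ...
1/15 + 1/398 + 1/316410

Greedy algorithm:
11/159: ceiling(159/11) = 15, use 1/15
2/795: ceiling(795/2) = 398, use 1/398
1/316410: ceiling(316410/1) = 316410, use 1/316410
Result: 11/159 = 1/15 + 1/398 + 1/316410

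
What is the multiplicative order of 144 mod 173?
86

173 is prime, so ord(144) divides φ(173) = 172.
Divisors of 172: 1, 2, 4, 43, 86, 172.
Repeated squaring: 144^1 ≡ 144, 144^2 ≡ 149, 144^4 ≡ 57, 144^8 ≡ 135, 144^16 ≡ 60, 144^32 ≡ 140, 144^64 ≡ 51, 144^128 ≡ 6 (mod 173).
Test 144^d mod 173 for each divisor d in increasing order:
144^1 ≡ 144
144^2 ≡ 149
144^4 ≡ 57
144^43 = 144^32·144^8·144^2·144^1 ≡ 172
144^86 = 144^64·144^16·144^4·144^2 ≡ 1  ← first divisor giving 1
The order is 86.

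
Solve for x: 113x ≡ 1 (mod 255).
167

gcd(113, 255) = 1, so the inverse exists.
Extended Euclidean algorithm on (255, 113):
255 = 2 × 113 + 29  ⟹  29 = (1)·255 + (-2)·113
113 = 3 × 29 + 26  ⟹  26 = (-3)·255 + (7)·113
29 = 1 × 26 + 3  ⟹  3 = (4)·255 + (-9)·113
26 = 8 × 3 + 2  ⟹  2 = (-35)·255 + (79)·113
3 = 1 × 2 + 1  ⟹  1 = (39)·255 + (-88)·113
So (-88)·113 ≡ 1 (mod 255), i.e. 113^(-1) ≡ -88 ≡ 167 (mod 255).
Check: 113 × 167 = 18871 ≡ 1 (mod 255)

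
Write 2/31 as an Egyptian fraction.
1/16 + 1/496

Greedy algorithm:
2/31: ceiling(31/2) = 16, use 1/16
1/496: ceiling(496/1) = 496, use 1/496
Result: 2/31 = 1/16 + 1/496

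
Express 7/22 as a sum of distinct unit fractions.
1/4 + 1/15 + 1/660

Greedy algorithm:
7/22: ceiling(22/7) = 4, use 1/4
3/44: ceiling(44/3) = 15, use 1/15
1/660: ceiling(660/1) = 660, use 1/660
Result: 7/22 = 1/4 + 1/15 + 1/660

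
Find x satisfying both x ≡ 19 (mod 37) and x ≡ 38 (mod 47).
1166

Using Chinese Remainder Theorem:
M = 37 × 47 = 1739
M1 = 47, M2 = 37
y1 = 47^(-1) mod 37 = 26
y2 = 37^(-1) mod 47 = 14
x = (19×47×26 + 38×37×14) mod 1739 = 1166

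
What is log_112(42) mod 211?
201

Baby-step giant-step with step n = ⌈√211⌉ = 15.
Baby steps 112^j mod 211 (j:value) for j=0..14: 0:1, 1:112, 2:95, 3:90, 4:163, 5:110, 6:82, 7:111, 8:194, 9:206, 10:73, 11:158, 12:183, 13:29, 14:83.
Giant-step multiplier: 112^(-15) ≡ 112^(210-15) = 112^195 ≡ 88 (mod 211).
Giant steps γ_i = 42·88^i mod 211: γ_0=42, γ_1=109, γ_2=97, γ_3=96, γ_4=8, γ_5=71, γ_6=129, γ_7=169, γ_8=102, γ_9=114, γ_10=115, γ_11=203, γ_12=140, γ_13=82 (in table at j=6).
x = i·n + j = 13·15 + 6 = 201.
Check: 112^201 ≡ 42 (mod 211).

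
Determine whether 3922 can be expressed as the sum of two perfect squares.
21² + 59² (a=21, b=59)

Factorization: 3922 = 2 × 37 × 53
By Fermat: n is sum of two squares iff every prime p ≡ 3 (mod 4) appears to even power.
All primes ≡ 3 (mod 4) appear to even power.
Search a = 0, 1, 2, … for 3922 - a² a perfect square: first hit at a = 21: 3922 - 441 = 3481 = 59².
3922 = 21² + 59² = 441 + 3481 ✓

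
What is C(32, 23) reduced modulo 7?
3

Using Lucas' theorem:
Write n=32 and k=23 in base 7:
n in base 7: [4, 4]
k in base 7: [3, 2]
C(32,23) mod 7 = ∏ C(n_i, k_i) mod 7
Digit binomials (mod 7): C(4,3) = 4; C(4,2) = 6
Product: 4 × 6 = 24 ≡ 3 (mod 7)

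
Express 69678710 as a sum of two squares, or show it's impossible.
Not possible

Factorization: 69678710 = 2 × 5 × 191^3
By Fermat: n is sum of two squares iff every prime p ≡ 3 (mod 4) appears to even power.
Prime(s) ≡ 3 (mod 4) with odd exponent: [(191, 3)]
Therefore 69678710 cannot be expressed as a² + b².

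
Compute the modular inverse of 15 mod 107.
50

gcd(15, 107) = 1, so the inverse exists.
Extended Euclidean algorithm on (107, 15):
107 = 7 × 15 + 2  ⟹  2 = (1)·107 + (-7)·15
15 = 7 × 2 + 1  ⟹  1 = (-7)·107 + (50)·15
So (50)·15 ≡ 1 (mod 107), i.e. 15^(-1) ≡ 50 (mod 107).
Check: 15 × 50 = 750 ≡ 1 (mod 107)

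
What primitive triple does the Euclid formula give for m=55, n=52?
(321, 5720, 5729)

Euclid's formula: a = m² - n², b = 2mn, c = m² + n²
m = 55, n = 52
a = 55² - 52² = 3025 - 2704 = 321
b = 2 × 55 × 52 = 5720
c = 55² + 52² = 3025 + 2704 = 5729
Verification: 321² + 5720² = 103041 + 32718400 = 32821441 = 5729² ✓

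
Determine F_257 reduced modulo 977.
380

Matrix identity: Q^n = [[F_(n+1), F_n], [F_n, F_(n-1)]] with Q = [[1,1],[1,0]].
n = 257 = 100000001₂. Square-and-multiply, entries mod 977:
Q^1 = [[1,1],[1,0]]
Q^2 = (Q^1)² = [[2,1],[1,1]]
Q^4 = (Q^2)² = [[5,3],[3,2]]
Q^8 = (Q^4)² = [[34,21],[21,13]]
Q^16 = (Q^8)² = [[620,10],[10,610]]
Q^32 = (Q^16)² = [[539,576],[576,940]]
Q^64 = (Q^32)² = [[925,937],[937,965]]
Q^128 = (Q^64)² = [[396,606],[606,767]]
Q^257 = (Q^128)²·Q = [[741,380],[380,361]]
F_257 mod 977 = Q^257[0][1] = 380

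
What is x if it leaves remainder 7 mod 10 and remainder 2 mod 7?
37

Using Chinese Remainder Theorem:
M = 10 × 7 = 70
M1 = 7, M2 = 10
y1 = 7^(-1) mod 10 = 3
y2 = 10^(-1) mod 7 = 5
x = (7×7×3 + 2×10×5) mod 70 = 37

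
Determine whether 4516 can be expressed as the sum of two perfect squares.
40² + 54² (a=40, b=54)

Factorization: 4516 = 2^2 × 1129
By Fermat: n is sum of two squares iff every prime p ≡ 3 (mod 4) appears to even power.
All primes ≡ 3 (mod 4) appear to even power.
Search a = 0, 1, 2, … for 4516 - a² a perfect square: first hit at a = 40: 4516 - 1600 = 2916 = 54².
4516 = 40² + 54² = 1600 + 2916 ✓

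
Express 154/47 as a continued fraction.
[3; 3, 1, 1, 1, 1, 2]

Euclidean algorithm steps:
154 = 3 × 47 + 13
47 = 3 × 13 + 8
13 = 1 × 8 + 5
8 = 1 × 5 + 3
5 = 1 × 3 + 2
3 = 1 × 2 + 1
2 = 2 × 1 + 0
Continued fraction: [3; 3, 1, 1, 1, 1, 2]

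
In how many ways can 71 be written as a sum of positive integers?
4697205

p(n) counts ways to write n as a sum of positive integers (order ignored).
Euler's pentagonal recurrence: p(k) = p(k-1) + p(k-2) - p(k-5) - p(k-7) + p(k-12) + p(k-15) - ... (offsets j(3j∓1)/2, signs ++--, p(0)=1, p(<0)=0).
DP table for k = 0..70: p(0)=1, p(1)=1, p(2)=2, p(3)=3, p(4)=5, p(5)=7, p(6)=11, p(7)=15, p(8)=22, p(9)=30, p(10)=42, p(11)=56, p(12)=77, p(13)=101, p(14)=135, p(15)=176, p(16)=231, p(17)=297, p(18)=385, p(19)=490, p(20)=627, p(21)=792, p(22)=1002, p(23)=1255, p(24)=1575, p(25)=1958, p(26)=2436, p(27)=3010, p(28)=3718, p(29)=4565, p(30)=5604, p(31)=6842, p(32)=8349, p(33)=10143, p(34)=12310, p(35)=14883, p(36)=17977, p(37)=21637, p(38)=26015, p(39)=31185, p(40)=37338, p(41)=44583, p(42)=53174, p(43)=63261, p(44)=75175, p(45)=89134, p(46)=105558, p(47)=124754, p(48)=147273, p(49)=173525, p(50)=204226, p(51)=239943, p(52)=281589, p(53)=329931, p(54)=386155, p(55)=451276, p(56)=526823, p(57)=614154, p(58)=715220, p(59)=831820, p(60)=966467, p(61)=1121505, p(62)=1300156, p(63)=1505499, p(64)=1741630, p(65)=2012558, p(66)=2323520, p(67)=2679689, p(68)=3087735, p(69)=3554345, p(70)=4087968.
Final step: p(71) = p(70) + p(69) - p(66) - p(64) + p(59) + p(56) - p(49) - p(45) + p(36) + p(31) - p(20) - p(14) + p(1)
= 4087968 + 3554345 - 2323520 - 1741630 + 831820 + 526823 - 173525 - 89134 + 17977 + 6842 - 627 - 135 + 1
= 4697205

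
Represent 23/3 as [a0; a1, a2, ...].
[7; 1, 2]

Euclidean algorithm steps:
23 = 7 × 3 + 2
3 = 1 × 2 + 1
2 = 2 × 1 + 0
Continued fraction: [7; 1, 2]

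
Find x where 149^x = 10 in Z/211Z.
203

Baby-step giant-step with step n = ⌈√211⌉ = 15.
Baby steps 149^j mod 211 (j:value) for j=0..14: 0:1, 1:149, 2:46, 3:102, 4:6, 5:50, 6:65, 7:190, 8:36, 9:89, 10:179, 11:85, 12:5, 13:112, 14:19.
Giant-step multiplier: 149^(-15) ≡ 149^(210-15) = 149^195 ≡ 12 (mod 211).
Giant steps γ_i = 10·12^i mod 211: γ_0=10, γ_1=120, γ_2=174, γ_3=189, γ_4=158, γ_5=208, γ_6=175, γ_7=201, γ_8=91, γ_9=37, γ_10=22, γ_11=53, γ_12=3, γ_13=36 (in table at j=8).
x = i·n + j = 13·15 + 8 = 203.
Check: 149^203 ≡ 10 (mod 211).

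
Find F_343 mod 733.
719

Matrix identity: Q^n = [[F_(n+1), F_n], [F_n, F_(n-1)]] with Q = [[1,1],[1,0]].
n = 343 = 101010111₂. Square-and-multiply, entries mod 733:
Q^1 = [[1,1],[1,0]]
Q^2 = (Q^1)² = [[2,1],[1,1]]
Q^5 = (Q^2)²·Q = [[8,5],[5,3]]
Q^10 = (Q^5)² = [[89,55],[55,34]]
Q^21 = (Q^10)²·Q = [[119,684],[684,168]]
Q^42 = (Q^21)² = [[436,597],[597,572]]
Q^85 = (Q^42)²·Q = [[403,420],[420,716]]
Q^171 = (Q^85)²·Q = [[290,163],[163,127]]
Q^343 = (Q^171)²·Q = [[521,719],[719,535]]
F_343 mod 733 = Q^343[0][1] = 719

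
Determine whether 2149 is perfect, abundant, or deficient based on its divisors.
deficient

Proper divisors of 2149: sum = 1 + 7 + 307 = 315
Since 315 < 2149, 2149 is deficient.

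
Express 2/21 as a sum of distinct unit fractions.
1/11 + 1/231

Greedy algorithm:
2/21: ceiling(21/2) = 11, use 1/11
1/231: ceiling(231/1) = 231, use 1/231
Result: 2/21 = 1/11 + 1/231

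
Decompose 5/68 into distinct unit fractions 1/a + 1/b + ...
1/14 + 1/476

Greedy algorithm:
5/68: ceiling(68/5) = 14, use 1/14
1/476: ceiling(476/1) = 476, use 1/476
Result: 5/68 = 1/14 + 1/476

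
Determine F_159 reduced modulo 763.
652

Matrix identity: Q^n = [[F_(n+1), F_n], [F_n, F_(n-1)]] with Q = [[1,1],[1,0]].
n = 159 = 10011111₂. Square-and-multiply, entries mod 763:
Q^1 = [[1,1],[1,0]]
Q^2 = (Q^1)² = [[2,1],[1,1]]
Q^4 = (Q^2)² = [[5,3],[3,2]]
Q^9 = (Q^4)²·Q = [[55,34],[34,21]]
Q^19 = (Q^9)²·Q = [[661,366],[366,295]]
Q^39 = (Q^19)²·Q = [[595,153],[153,442]]
Q^79 = (Q^39)²·Q = [[469,512],[512,720]]
Q^159 = (Q^79)²·Q = [[546,652],[652,657]]
F_159 mod 763 = Q^159[0][1] = 652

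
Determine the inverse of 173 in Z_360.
77

gcd(173, 360) = 1, so the inverse exists.
Extended Euclidean algorithm on (360, 173):
360 = 2 × 173 + 14  ⟹  14 = (1)·360 + (-2)·173
173 = 12 × 14 + 5  ⟹  5 = (-12)·360 + (25)·173
14 = 2 × 5 + 4  ⟹  4 = (25)·360 + (-52)·173
5 = 1 × 4 + 1  ⟹  1 = (-37)·360 + (77)·173
So (77)·173 ≡ 1 (mod 360), i.e. 173^(-1) ≡ 77 (mod 360).
Check: 173 × 77 = 13321 ≡ 1 (mod 360)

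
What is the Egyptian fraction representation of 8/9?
1/2 + 1/3 + 1/18

Greedy algorithm:
8/9: ceiling(9/8) = 2, use 1/2
7/18: ceiling(18/7) = 3, use 1/3
1/18: ceiling(18/1) = 18, use 1/18
Result: 8/9 = 1/2 + 1/3 + 1/18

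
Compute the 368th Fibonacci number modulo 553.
301

Matrix identity: Q^n = [[F_(n+1), F_n], [F_n, F_(n-1)]] with Q = [[1,1],[1,0]].
n = 368 = 101110000₂. Square-and-multiply, entries mod 553:
Q^1 = [[1,1],[1,0]]
Q^2 = (Q^1)² = [[2,1],[1,1]]
Q^5 = (Q^2)²·Q = [[8,5],[5,3]]
Q^11 = (Q^5)²·Q = [[144,89],[89,55]]
Q^23 = (Q^11)²·Q = [[469,454],[454,15]]
Q^46 = (Q^23)² = [[267,195],[195,72]]
Q^92 = (Q^46)² = [[373,298],[298,75]]
Q^184 = (Q^92)² = [[97,231],[231,419]]
Q^368 = (Q^184)² = [[281,301],[301,533]]
F_368 mod 553 = Q^368[0][1] = 301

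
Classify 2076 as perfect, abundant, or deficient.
abundant

Proper divisors of 2076: sum = 1 + 2 + 3 + 4 + 6 + 12 + 173 + 346 + 519 + 692 + 1038 = 2796
Since 2796 > 2076, 2076 is abundant.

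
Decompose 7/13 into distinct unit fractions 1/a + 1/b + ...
1/2 + 1/26

Greedy algorithm:
7/13: ceiling(13/7) = 2, use 1/2
1/26: ceiling(26/1) = 26, use 1/26
Result: 7/13 = 1/2 + 1/26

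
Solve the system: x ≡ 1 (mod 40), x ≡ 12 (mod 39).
441

Using Chinese Remainder Theorem:
M = 40 × 39 = 1560
M1 = 39, M2 = 40
y1 = 39^(-1) mod 40 = 39
y2 = 40^(-1) mod 39 = 1
x = (1×39×39 + 12×40×1) mod 1560 = 441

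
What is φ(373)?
372

373 = 373
φ(n) = n × ∏(1 - 1/p) for each prime p dividing n
φ(373) = 373 × (1 - 1/373) = 372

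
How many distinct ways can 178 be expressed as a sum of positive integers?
571701605655

p(n) counts ways to write n as a sum of positive integers (order ignored).
Euler's pentagonal recurrence: p(k) = p(k-1) + p(k-2) - p(k-5) - p(k-7) + p(k-12) + p(k-15) - ... (offsets j(3j∓1)/2, signs ++--, p(0)=1, p(<0)=0).
DP table for k = 0..177: p(0)=1, p(1)=1, p(2)=2, p(3)=3, p(4)=5, p(5)=7, p(6)=11, p(7)=15, p(8)=22, p(9)=30, p(10)=42, p(11)=56, p(12)=77, p(13)=101, p(14)=135, p(15)=176, p(16)=231, p(17)=297, p(18)=385, p(19)=490, p(20)=627, p(21)=792, p(22)=1002, p(23)=1255, p(24)=1575, p(25)=1958, p(26)=2436, p(27)=3010, p(28)=3718, p(29)=4565, p(30)=5604, p(31)=6842, p(32)=8349, p(33)=10143, p(34)=12310, p(35)=14883, p(36)=17977, p(37)=21637, p(38)=26015, p(39)=31185, p(40)=37338, p(41)=44583, p(42)=53174, p(43)=63261, p(44)=75175, p(45)=89134, p(46)=105558, p(47)=124754, p(48)=147273, p(49)=173525, p(50)=204226, p(51)=239943, p(52)=281589, p(53)=329931, p(54)=386155, p(55)=451276, p(56)=526823, p(57)=614154, p(58)=715220, p(59)=831820, p(60)=966467, p(61)=1121505, p(62)=1300156, p(63)=1505499, p(64)=1741630, p(65)=2012558, p(66)=2323520, p(67)=2679689, p(68)=3087735, p(69)=3554345, p(70)=4087968, p(71)=4697205, p(72)=5392783, p(73)=6185689, p(74)=7089500, p(75)=8118264, p(76)=9289091, p(77)=10619863, p(78)=12132164, p(79)=13848650, p(80)=15796476, p(81)=18004327, p(82)=20506255, p(83)=23338469, p(84)=26543660, p(85)=30167357, p(86)=34262962, p(87)=38887673, p(88)=44108109, p(89)=49995925, p(90)=56634173, p(91)=64112359, p(92)=72533807, p(93)=82010177, p(94)=92669720, p(95)=104651419, p(96)=118114304, p(97)=133230930, p(98)=150198136, p(99)=169229875, p(100)=190569292, p(101)=214481126, p(102)=241265379, p(103)=271248950, p(104)=304801365, p(105)=342325709, p(106)=384276336, p(107)=431149389, p(108)=483502844, p(109)=541946240, p(110)=607163746, p(111)=679903203, p(112)=761002156, p(113)=851376628, p(114)=952050665, p(115)=1064144451, p(116)=1188908248, p(117)=1327710076, p(118)=1482074143, p(119)=1653668665, p(120)=1844349560, p(121)=2056148051, p(122)=2291320912, p(123)=2552338241, p(124)=2841940500, p(125)=3163127352, p(126)=3519222692, p(127)=3913864295, p(128)=4351078600, p(129)=4835271870, p(130)=5371315400, p(131)=5964539504, p(132)=6620830889, p(133)=7346629512, p(134)=8149040695, p(135)=9035836076, p(136)=10015581680, p(137)=11097645016, p(138)=12292341831, p(139)=13610949895, p(140)=15065878135, p(141)=16670689208, p(142)=18440293320, p(143)=20390982757, p(144)=22540654445, p(145)=24908858009, p(146)=27517052599, p(147)=30388671978, p(148)=33549419497, p(149)=37027355200, p(150)=40853235313, p(151)=45060624582, p(152)=49686288421, p(153)=54770336324, p(154)=60356673280, p(155)=66493182097, p(156)=73232243759, p(157)=80630964769, p(158)=88751778802, p(159)=97662728555, p(160)=107438159466, p(161)=118159068427, p(162)=129913904637, p(163)=142798995930, p(164)=156919475295, p(165)=172389800255, p(166)=189334822579, p(167)=207890420102, p(168)=228204732751, p(169)=250438925115, p(170)=274768617130, p(171)=301384802048, p(172)=330495499613, p(173)=362326859895, p(174)=397125074750, p(175)=435157697830, p(176)=476715857290, p(177)=522115831195.
Final step: p(178) = p(177) + p(176) - p(173) - p(171) + p(166) + p(163) - p(156) - p(152) + p(143) + p(138) - p(127) - p(121) + p(108) + p(101) - p(86) - p(78) + p(61) + p(52) - p(33) - p(23) + p(2)
= 522115831195 + 476715857290 - 362326859895 - 301384802048 + 189334822579 + 142798995930 - 73232243759 - 49686288421 + 20390982757 + 12292341831 - 3913864295 - 2056148051 + 483502844 + 214481126 - 34262962 - 12132164 + 1121505 + 281589 - 10143 - 1255 + 2
= 571701605655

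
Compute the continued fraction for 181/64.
[2; 1, 4, 1, 4, 2]

Euclidean algorithm steps:
181 = 2 × 64 + 53
64 = 1 × 53 + 11
53 = 4 × 11 + 9
11 = 1 × 9 + 2
9 = 4 × 2 + 1
2 = 2 × 1 + 0
Continued fraction: [2; 1, 4, 1, 4, 2]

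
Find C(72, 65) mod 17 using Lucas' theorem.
0

Using Lucas' theorem:
Write n=72 and k=65 in base 17:
n in base 17: [4, 4]
k in base 17: [3, 14]
C(72,65) mod 17 = ∏ C(n_i, k_i) mod 17
Digit binomials (mod 17): C(4,3) = 4; C(4,14) = 0 (k_i > n_i)
Product: 4 × 0 = 0 ≡ 0 (mod 17)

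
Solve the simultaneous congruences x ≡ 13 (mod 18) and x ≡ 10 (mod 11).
175

Using Chinese Remainder Theorem:
M = 18 × 11 = 198
M1 = 11, M2 = 18
y1 = 11^(-1) mod 18 = 5
y2 = 18^(-1) mod 11 = 8
x = (13×11×5 + 10×18×8) mod 198 = 175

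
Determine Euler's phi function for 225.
120

225 = 3^2 × 5^2
φ(n) = n × ∏(1 - 1/p) for each prime p dividing n
φ(225) = 225 × (1 - 1/3) × (1 - 1/5) = 120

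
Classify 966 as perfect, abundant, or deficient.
abundant

Proper divisors of 966: sum = 1 + 2 + 3 + 6 + 7 + 14 + 21 + 23 + 42 + 46 + 69 + 138 + 161 + 322 + 483 = 1338
Since 1338 > 966, 966 is abundant.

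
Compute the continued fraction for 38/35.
[1; 11, 1, 2]

Euclidean algorithm steps:
38 = 1 × 35 + 3
35 = 11 × 3 + 2
3 = 1 × 2 + 1
2 = 2 × 1 + 0
Continued fraction: [1; 11, 1, 2]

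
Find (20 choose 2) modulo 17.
3

Using Lucas' theorem:
Write n=20 and k=2 in base 17:
n in base 17: [1, 3]
k in base 17: [0, 2]
C(20,2) mod 17 = ∏ C(n_i, k_i) mod 17
Digit binomials (mod 17): C(1,0) = 1; C(3,2) = 3
Product: 1 × 3 = 3 ≡ 3 (mod 17)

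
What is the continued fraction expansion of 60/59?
[1; 59]

Euclidean algorithm steps:
60 = 1 × 59 + 1
59 = 59 × 1 + 0
Continued fraction: [1; 59]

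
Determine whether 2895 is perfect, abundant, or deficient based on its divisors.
deficient

Proper divisors of 2895: sum = 1 + 3 + 5 + 15 + 193 + 579 + 965 = 1761
Since 1761 < 2895, 2895 is deficient.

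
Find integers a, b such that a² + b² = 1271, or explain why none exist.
Not possible

Factorization: 1271 = 31 × 41
By Fermat: n is sum of two squares iff every prime p ≡ 3 (mod 4) appears to even power.
Prime(s) ≡ 3 (mod 4) with odd exponent: [(31, 1)]
Therefore 1271 cannot be expressed as a² + b².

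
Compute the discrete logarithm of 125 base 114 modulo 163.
63

Baby-step giant-step with step n = ⌈√163⌉ = 13.
Baby steps 114^j mod 163 (j:value) for j=0..12: 0:1, 1:114, 2:119, 3:37, 4:143, 5:2, 6:65, 7:75, 8:74, 9:123, 10:4, 11:130, 12:150.
Giant-step multiplier: 114^(-13) ≡ 114^(162-13) = 114^149 ≡ 76 (mod 163).
Giant steps γ_i = 125·76^i mod 163: γ_0=125, γ_1=46, γ_2=73, γ_3=6, γ_4=130 (in table at j=11).
x = i·n + j = 4·13 + 11 = 63.
Check: 114^63 ≡ 125 (mod 163).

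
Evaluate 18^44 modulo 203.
198

Repeated squaring. Binary of 44 = 101100.
18^1 ≡ 18 (mod 203); 18^2 ≡ 121 (mod 203); 18^4 ≡ 25 (mod 203); 18^8 ≡ 16 (mod 203); 18^16 ≡ 53 (mod 203); 18^32 ≡ 170 (mod 203)
18^44 = 18^4 × 18^8 × 18^32 ≡ 198 (mod 203)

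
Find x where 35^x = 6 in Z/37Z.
9

Baby-step giant-step with step n = ⌈√37⌉ = 7.
Baby steps 35^j mod 37 (j:value) for j=0..6: 0:1, 1:35, 2:4, 3:29, 4:16, 5:5, 6:27.
Giant-step multiplier: 35^(-7) ≡ 35^(36-7) = 35^29 ≡ 13 (mod 37).
Giant steps γ_i = 6·13^i mod 37: γ_0=6, γ_1=4 (in table at j=2).
x = i·n + j = 1·7 + 2 = 9.
Check: 35^9 ≡ 6 (mod 37).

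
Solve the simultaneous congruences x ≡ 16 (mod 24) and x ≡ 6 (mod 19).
424

Using Chinese Remainder Theorem:
M = 24 × 19 = 456
M1 = 19, M2 = 24
y1 = 19^(-1) mod 24 = 19
y2 = 24^(-1) mod 19 = 4
x = (16×19×19 + 6×24×4) mod 456 = 424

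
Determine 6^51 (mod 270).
216

Repeated squaring. Binary of 51 = 110011.
6^1 ≡ 6 (mod 270); 6^2 ≡ 36 (mod 270); 6^4 ≡ 216 (mod 270); 6^8 ≡ 216 (mod 270); 6^16 ≡ 216 (mod 270); 6^32 ≡ 216 (mod 270)
6^51 = 6^1 × 6^2 × 6^16 × 6^32 ≡ 216 (mod 270)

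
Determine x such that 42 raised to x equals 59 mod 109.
67

Baby-step giant-step with step n = ⌈√109⌉ = 11.
Baby steps 42^j mod 109 (j:value) for j=0..10: 0:1, 1:42, 2:20, 3:77, 4:73, 5:14, 6:43, 7:62, 8:97, 9:41, 10:87.
Giant-step multiplier: 42^(-11) ≡ 42^(108-11) = 42^97 ≡ 44 (mod 109).
Giant steps γ_i = 59·44^i mod 109: γ_0=59, γ_1=89, γ_2=101, γ_3=84, γ_4=99, γ_5=105, γ_6=42 (in table at j=1).
x = i·n + j = 6·11 + 1 = 67.
Check: 42^67 ≡ 59 (mod 109).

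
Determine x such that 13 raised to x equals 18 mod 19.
9

Baby-step giant-step with step n = ⌈√19⌉ = 5.
Baby steps 13^j mod 19 (j:value) for j=0..4: 0:1, 1:13, 2:17, 3:12, 4:4.
Giant-step multiplier: 13^(-5) ≡ 13^(18-5) = 13^13 ≡ 15 (mod 19).
Giant steps γ_i = 18·15^i mod 19: γ_0=18, γ_1=4 (in table at j=4).
x = i·n + j = 1·5 + 4 = 9.
Check: 13^9 ≡ 18 (mod 19).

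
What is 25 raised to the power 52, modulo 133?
123

Repeated squaring. Binary of 52 = 110100.
25^1 ≡ 25 (mod 133); 25^2 ≡ 93 (mod 133); 25^4 ≡ 4 (mod 133); 25^8 ≡ 16 (mod 133); 25^16 ≡ 123 (mod 133); 25^32 ≡ 100 (mod 133)
25^52 = 25^4 × 25^16 × 25^32 ≡ 123 (mod 133)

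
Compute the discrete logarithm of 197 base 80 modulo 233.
166

Baby-step giant-step with step n = ⌈√233⌉ = 16.
Baby steps 80^j mod 233 (j:value) for j=0..15: 0:1, 1:80, 2:109, 3:99, 4:231, 5:73, 6:15, 7:35, 8:4, 9:87, 10:203, 11:163, 12:225, 13:59, 14:60, 15:140.
Giant-step multiplier: 80^(-16) ≡ 80^(232-16) = 80^216 ≡ 102 (mod 233).
Giant steps γ_i = 197·102^i mod 233: γ_0=197, γ_1=56, γ_2=120, γ_3=124, γ_4=66, γ_5=208, γ_6=13, γ_7=161, γ_8=112, γ_9=7, γ_10=15 (in table at j=6).
x = i·n + j = 10·16 + 6 = 166.
Check: 80^166 ≡ 197 (mod 233).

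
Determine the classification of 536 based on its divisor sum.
deficient

Proper divisors of 536: sum = 1 + 2 + 4 + 8 + 67 + 134 + 268 = 484
Since 484 < 536, 536 is deficient.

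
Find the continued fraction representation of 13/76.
[0; 5, 1, 5, 2]

Euclidean algorithm steps:
13 = 0 × 76 + 13
76 = 5 × 13 + 11
13 = 1 × 11 + 2
11 = 5 × 2 + 1
2 = 2 × 1 + 0
Continued fraction: [0; 5, 1, 5, 2]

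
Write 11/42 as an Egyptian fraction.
1/4 + 1/84

Greedy algorithm:
11/42: ceiling(42/11) = 4, use 1/4
1/84: ceiling(84/1) = 84, use 1/84
Result: 11/42 = 1/4 + 1/84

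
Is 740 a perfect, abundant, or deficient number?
abundant

Proper divisors of 740: sum = 1 + 2 + 4 + 5 + 10 + 20 + 37 + 74 + 148 + 185 + 370 = 856
Since 856 > 740, 740 is abundant.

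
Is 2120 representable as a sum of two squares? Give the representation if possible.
2² + 46² (a=2, b=46)

Factorization: 2120 = 2^3 × 5 × 53
By Fermat: n is sum of two squares iff every prime p ≡ 3 (mod 4) appears to even power.
All primes ≡ 3 (mod 4) appear to even power.
Search a = 0, 1, 2, … for 2120 - a² a perfect square: first hit at a = 2: 2120 - 4 = 2116 = 46².
2120 = 2² + 46² = 4 + 2116 ✓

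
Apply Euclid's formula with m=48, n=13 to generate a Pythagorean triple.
(2135, 1248, 2473)

Euclid's formula: a = m² - n², b = 2mn, c = m² + n²
m = 48, n = 13
a = 48² - 13² = 2304 - 169 = 2135
b = 2 × 48 × 13 = 1248
c = 48² + 13² = 2304 + 169 = 2473
Verification: 2135² + 1248² = 4558225 + 1557504 = 6115729 = 2473² ✓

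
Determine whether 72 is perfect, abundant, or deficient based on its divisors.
abundant

Proper divisors of 72: sum = 1 + 2 + 3 + 4 + 6 + 8 + 9 + 12 + 18 + 24 + 36 = 123
Since 123 > 72, 72 is abundant.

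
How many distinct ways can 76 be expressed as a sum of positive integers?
9289091

p(n) counts ways to write n as a sum of positive integers (order ignored).
Euler's pentagonal recurrence: p(k) = p(k-1) + p(k-2) - p(k-5) - p(k-7) + p(k-12) + p(k-15) - ... (offsets j(3j∓1)/2, signs ++--, p(0)=1, p(<0)=0).
DP table for k = 0..75: p(0)=1, p(1)=1, p(2)=2, p(3)=3, p(4)=5, p(5)=7, p(6)=11, p(7)=15, p(8)=22, p(9)=30, p(10)=42, p(11)=56, p(12)=77, p(13)=101, p(14)=135, p(15)=176, p(16)=231, p(17)=297, p(18)=385, p(19)=490, p(20)=627, p(21)=792, p(22)=1002, p(23)=1255, p(24)=1575, p(25)=1958, p(26)=2436, p(27)=3010, p(28)=3718, p(29)=4565, p(30)=5604, p(31)=6842, p(32)=8349, p(33)=10143, p(34)=12310, p(35)=14883, p(36)=17977, p(37)=21637, p(38)=26015, p(39)=31185, p(40)=37338, p(41)=44583, p(42)=53174, p(43)=63261, p(44)=75175, p(45)=89134, p(46)=105558, p(47)=124754, p(48)=147273, p(49)=173525, p(50)=204226, p(51)=239943, p(52)=281589, p(53)=329931, p(54)=386155, p(55)=451276, p(56)=526823, p(57)=614154, p(58)=715220, p(59)=831820, p(60)=966467, p(61)=1121505, p(62)=1300156, p(63)=1505499, p(64)=1741630, p(65)=2012558, p(66)=2323520, p(67)=2679689, p(68)=3087735, p(69)=3554345, p(70)=4087968, p(71)=4697205, p(72)=5392783, p(73)=6185689, p(74)=7089500, p(75)=8118264.
Final step: p(76) = p(75) + p(74) - p(71) - p(69) + p(64) + p(61) - p(54) - p(50) + p(41) + p(36) - p(25) - p(19) + p(6)
= 8118264 + 7089500 - 4697205 - 3554345 + 1741630 + 1121505 - 386155 - 204226 + 44583 + 17977 - 1958 - 490 + 11
= 9289091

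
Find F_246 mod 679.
463

Matrix identity: Q^n = [[F_(n+1), F_n], [F_n, F_(n-1)]] with Q = [[1,1],[1,0]].
n = 246 = 11110110₂. Square-and-multiply, entries mod 679:
Q^1 = [[1,1],[1,0]]
Q^3 = (Q^1)²·Q = [[3,2],[2,1]]
Q^7 = (Q^3)²·Q = [[21,13],[13,8]]
Q^15 = (Q^7)²·Q = [[308,610],[610,377]]
Q^30 = (Q^15)² = [[491,265],[265,226]]
Q^61 = (Q^30)²·Q = [[209,324],[324,564]]
Q^123 = (Q^61)²·Q = [[536,635],[635,580]]
Q^246 = (Q^123)² = [[657,463],[463,194]]
F_246 mod 679 = Q^246[0][1] = 463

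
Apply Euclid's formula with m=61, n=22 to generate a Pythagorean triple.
(3237, 2684, 4205)

Euclid's formula: a = m² - n², b = 2mn, c = m² + n²
m = 61, n = 22
a = 61² - 22² = 3721 - 484 = 3237
b = 2 × 61 × 22 = 2684
c = 61² + 22² = 3721 + 484 = 4205
Verification: 3237² + 2684² = 10478169 + 7203856 = 17682025 = 4205² ✓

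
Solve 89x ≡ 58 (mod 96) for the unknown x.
x ≡ 74 (mod 96)

gcd(89, 96) = 1, which divides 58, so solutions exist.
Find 89^(-1) mod 96 by the extended Euclidean algorithm:
96 = 1 × 89 + 7  ⟹  7 = (1)·96 + (-1)·89
89 = 12 × 7 + 5  ⟹  5 = (-12)·96 + (13)·89
7 = 1 × 5 + 2  ⟹  2 = (13)·96 + (-14)·89
5 = 2 × 2 + 1  ⟹  1 = (-38)·96 + (41)·89
So (41)·89 ≡ 1 (mod 96), i.e. 89^(-1) ≡ 41 (mod 96).
x ≡ 41 × 58 = 2378 ≡ 74 (mod 96).
Check: 89 × 74 = 6586 ≡ 58 (mod 96).
Unique solution: x ≡ 74 (mod 96)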